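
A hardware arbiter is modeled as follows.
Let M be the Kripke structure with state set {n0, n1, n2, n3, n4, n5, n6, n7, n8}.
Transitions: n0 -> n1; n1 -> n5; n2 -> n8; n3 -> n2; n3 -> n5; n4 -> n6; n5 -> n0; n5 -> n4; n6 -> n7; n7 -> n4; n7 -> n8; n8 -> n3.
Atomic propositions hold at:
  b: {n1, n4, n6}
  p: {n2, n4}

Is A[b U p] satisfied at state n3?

No

A[b U p]: least fixpoint, start Z0 = Sat(p) = {n2, n4}, add states in Sat(b) with every successor in Z. Already a fixed point.
Sat(A[b U p]) = {n2, n4}
n3 ∉ Sat(A[b U p]) = {n2, n4}, so the formula does not hold at n3.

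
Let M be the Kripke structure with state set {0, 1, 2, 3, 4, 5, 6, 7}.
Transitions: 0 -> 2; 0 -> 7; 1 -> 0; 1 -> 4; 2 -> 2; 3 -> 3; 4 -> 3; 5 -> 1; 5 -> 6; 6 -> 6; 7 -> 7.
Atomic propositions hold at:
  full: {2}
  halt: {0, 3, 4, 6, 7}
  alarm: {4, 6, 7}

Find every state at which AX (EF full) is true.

EF full: least fixpoint, start Z0 = {2}, add states with some successor in Z. Z1 = {0, 2}; Z2 = {0, 1, 2}; Z3 = {0, 1, 2, 5}; fixed.
Sat(EF full) = {0, 1, 2, 5}
Sat(AX (EF full)) = {s : every successor in {0, 1, 2, 5}} = {2}

{2}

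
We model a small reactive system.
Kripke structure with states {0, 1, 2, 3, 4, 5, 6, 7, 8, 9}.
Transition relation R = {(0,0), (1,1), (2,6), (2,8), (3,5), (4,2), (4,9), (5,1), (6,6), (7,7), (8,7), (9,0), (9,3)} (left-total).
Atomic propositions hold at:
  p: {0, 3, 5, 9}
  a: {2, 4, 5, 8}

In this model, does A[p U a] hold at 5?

Yes

A[p U a]: least fixpoint, start Z0 = Sat(a) = {2, 4, 5, 8}, add states in Sat(p) with every successor in Z. Z1 = {2, 3, 4, 5, 8}; fixed.
Sat(A[p U a]) = {2, 3, 4, 5, 8}
5 ∈ Sat(A[p U a]) = {2, 3, 4, 5, 8}, so the formula holds at 5.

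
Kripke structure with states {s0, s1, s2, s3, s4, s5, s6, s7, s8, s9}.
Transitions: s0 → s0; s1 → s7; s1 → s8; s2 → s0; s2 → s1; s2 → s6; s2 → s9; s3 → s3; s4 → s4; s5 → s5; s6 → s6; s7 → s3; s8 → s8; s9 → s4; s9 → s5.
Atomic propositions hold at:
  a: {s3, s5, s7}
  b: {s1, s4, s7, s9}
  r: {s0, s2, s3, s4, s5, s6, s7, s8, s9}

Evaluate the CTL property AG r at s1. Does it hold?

No

AG r: greatest fixpoint, start Z0 = {s0, s2, s3, s4, s5, s6, s7, s8, s9}, keep only states in Sat with every successor in Z. Z1 = {s0, s3, s4, s5, s6, s7, s8, s9}; fixed.
Sat(AG r) = {s0, s3, s4, s5, s6, s7, s8, s9}
s1 ∉ Sat(AG r) = {s0, s3, s4, s5, s6, s7, s8, s9}, so the formula does not hold at s1.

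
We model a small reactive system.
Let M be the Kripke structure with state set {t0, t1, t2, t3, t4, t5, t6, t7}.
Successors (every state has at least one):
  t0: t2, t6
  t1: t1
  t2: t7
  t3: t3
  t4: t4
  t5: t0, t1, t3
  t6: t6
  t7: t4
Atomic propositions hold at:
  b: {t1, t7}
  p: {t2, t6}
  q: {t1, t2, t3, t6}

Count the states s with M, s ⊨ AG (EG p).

EG p: greatest fixpoint, start Z0 = {t2, t6}, keep only states in Sat with some successor in Z. Z1 = {t6}; fixed.
Sat(EG p) = {t6}
AG (EG p): greatest fixpoint, start Z0 = {t6}, keep only states in Sat with every successor in Z. Already a fixed point.
Sat(AG (EG p)) = {t6}
|Sat(AG (EG p))| = |{t6}| = 1.

1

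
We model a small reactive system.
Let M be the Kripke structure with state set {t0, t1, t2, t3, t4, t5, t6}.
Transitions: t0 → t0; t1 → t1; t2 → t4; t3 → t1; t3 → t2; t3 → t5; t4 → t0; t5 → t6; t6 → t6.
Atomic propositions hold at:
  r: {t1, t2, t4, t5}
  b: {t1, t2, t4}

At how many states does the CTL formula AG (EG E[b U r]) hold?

E[b U r]: least fixpoint, start Z0 = Sat(r) = {t1, t2, t4, t5}, add states in Sat(b) with some successor in Z. Already a fixed point.
Sat(E[b U r]) = {t1, t2, t4, t5}
EG E[b U r]: greatest fixpoint, start Z0 = {t1, t2, t4, t5}, keep only states in Sat with some successor in Z. Z1 = {t1, t2}; Z2 = {t1}; fixed.
Sat(EG E[b U r]) = {t1}
AG (EG E[b U r]): greatest fixpoint, start Z0 = {t1}, keep only states in Sat with every successor in Z. Already a fixed point.
Sat(AG (EG E[b U r])) = {t1}
|Sat(AG (EG E[b U r]))| = |{t1}| = 1.

1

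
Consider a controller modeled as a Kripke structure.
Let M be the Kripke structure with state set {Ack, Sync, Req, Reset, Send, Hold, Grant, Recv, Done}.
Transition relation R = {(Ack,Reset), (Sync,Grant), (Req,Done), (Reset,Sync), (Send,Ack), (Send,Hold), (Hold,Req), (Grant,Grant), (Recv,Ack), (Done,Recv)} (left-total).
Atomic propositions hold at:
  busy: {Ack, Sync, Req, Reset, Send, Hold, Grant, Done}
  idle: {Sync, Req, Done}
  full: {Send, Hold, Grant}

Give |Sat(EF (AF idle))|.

AF idle: least fixpoint, start Z0 = {Sync, Req, Done}, add states with every successor in Z. Z1 = {Sync, Req, Reset, Hold, Done}; Z2 = {Ack, Sync, Req, Reset, Hold, Done}; Z3 = {Ack, Sync, Req, Reset, Send, Hold, Recv, Done}; fixed.
Sat(AF idle) = {Ack, Sync, Req, Reset, Send, Hold, Recv, Done}
EF (AF idle): least fixpoint, start Z0 = {Ack, Sync, Req, Reset, Send, Hold, Recv, Done}, add states with some successor in Z. Already a fixed point.
Sat(EF (AF idle)) = {Ack, Sync, Req, Reset, Send, Hold, Recv, Done}
|Sat(EF (AF idle))| = |{Ack, Sync, Req, Reset, Send, Hold, Recv, Done}| = 8.

8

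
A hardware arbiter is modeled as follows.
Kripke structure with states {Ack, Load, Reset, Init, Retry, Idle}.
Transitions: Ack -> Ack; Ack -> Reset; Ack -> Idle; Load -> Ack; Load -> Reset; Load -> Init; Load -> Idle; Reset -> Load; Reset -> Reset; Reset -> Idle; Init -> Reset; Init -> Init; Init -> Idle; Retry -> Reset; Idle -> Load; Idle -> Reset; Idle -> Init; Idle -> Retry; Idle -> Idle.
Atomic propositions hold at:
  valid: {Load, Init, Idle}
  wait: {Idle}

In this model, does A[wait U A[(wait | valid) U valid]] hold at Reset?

No

Sat(wait | valid) = {Load, Init, Idle}
A[(wait | valid) U valid]: least fixpoint, start Z0 = Sat(valid) = {Load, Init, Idle}, add states in Sat(wait | valid) with every successor in Z. Already a fixed point.
Sat(A[(wait | valid) U valid]) = {Load, Init, Idle}
A[wait U A[(wait | valid) U valid]]: least fixpoint, start Z0 = Sat(A[(wait | valid) U valid]) = {Load, Init, Idle}, add states in Sat(wait) with every successor in Z. Already a fixed point.
Sat(A[wait U A[(wait | valid) U valid]]) = {Load, Init, Idle}
Reset ∉ Sat(A[wait U A[(wait | valid) U valid]]) = {Load, Init, Idle}, so the formula does not hold at Reset.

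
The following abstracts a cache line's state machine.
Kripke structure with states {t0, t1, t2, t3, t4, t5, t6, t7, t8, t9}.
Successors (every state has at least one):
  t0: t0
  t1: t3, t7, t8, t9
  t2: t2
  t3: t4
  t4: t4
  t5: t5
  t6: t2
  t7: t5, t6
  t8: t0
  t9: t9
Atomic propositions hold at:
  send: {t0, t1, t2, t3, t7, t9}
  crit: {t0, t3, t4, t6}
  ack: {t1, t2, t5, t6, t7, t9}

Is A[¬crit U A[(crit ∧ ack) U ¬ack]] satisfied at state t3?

Sat(¬crit) = {t1, t2, t5, t7, t8, t9}
Sat(crit ∧ ack) = {t6}
Sat(¬ack) = {t0, t3, t4, t8}
A[(crit ∧ ack) U ¬ack]: least fixpoint, start Z0 = Sat(¬ack) = {t0, t3, t4, t8}, add states in Sat(crit ∧ ack) with every successor in Z. Already a fixed point.
Sat(A[(crit ∧ ack) U ¬ack]) = {t0, t3, t4, t8}
A[¬crit U A[(crit ∧ ack) U ¬ack]]: least fixpoint, start Z0 = Sat(A[(crit ∧ ack) U ¬ack]) = {t0, t3, t4, t8}, add states in Sat(¬crit) with every successor in Z. Already a fixed point.
Sat(A[¬crit U A[(crit ∧ ack) U ¬ack]]) = {t0, t3, t4, t8}
t3 ∈ Sat(A[¬crit U A[(crit ∧ ack) U ¬ack]]) = {t0, t3, t4, t8}, so the formula holds at t3.

Yes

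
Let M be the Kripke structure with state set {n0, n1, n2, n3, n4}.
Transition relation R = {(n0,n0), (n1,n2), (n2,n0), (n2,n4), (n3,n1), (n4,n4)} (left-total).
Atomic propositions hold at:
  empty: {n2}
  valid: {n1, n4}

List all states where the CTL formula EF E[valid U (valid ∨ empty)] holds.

{n1, n2, n3, n4}

Sat(valid ∨ empty) = {n1, n2, n4}
E[valid U (valid ∨ empty)]: least fixpoint, start Z0 = Sat((valid ∨ empty)) = {n1, n2, n4}, add states in Sat(valid) with some successor in Z. Already a fixed point.
Sat(E[valid U (valid ∨ empty)]) = {n1, n2, n4}
EF E[valid U (valid ∨ empty)]: least fixpoint, start Z0 = {n1, n2, n4}, add states with some successor in Z. Z1 = {n1, n2, n3, n4}; fixed.
Sat(EF E[valid U (valid ∨ empty)]) = {n1, n2, n3, n4}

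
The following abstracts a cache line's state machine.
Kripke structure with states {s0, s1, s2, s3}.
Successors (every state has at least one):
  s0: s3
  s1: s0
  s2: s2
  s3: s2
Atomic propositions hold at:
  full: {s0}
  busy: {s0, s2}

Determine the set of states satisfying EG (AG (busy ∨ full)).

{s2}

Sat(busy ∨ full) = {s0, s2}
AG (busy ∨ full): greatest fixpoint, start Z0 = {s0, s2}, keep only states in Sat with every successor in Z. Z1 = {s2}; fixed.
Sat(AG (busy ∨ full)) = {s2}
EG (AG (busy ∨ full)): greatest fixpoint, start Z0 = {s2}, keep only states in Sat with some successor in Z. Already a fixed point.
Sat(EG (AG (busy ∨ full))) = {s2}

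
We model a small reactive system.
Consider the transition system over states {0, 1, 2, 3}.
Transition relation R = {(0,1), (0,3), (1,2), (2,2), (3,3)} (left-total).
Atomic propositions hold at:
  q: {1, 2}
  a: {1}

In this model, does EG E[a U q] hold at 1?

E[a U q]: least fixpoint, start Z0 = Sat(q) = {1, 2}, add states in Sat(a) with some successor in Z. Already a fixed point.
Sat(E[a U q]) = {1, 2}
EG E[a U q]: greatest fixpoint, start Z0 = {1, 2}, keep only states in Sat with some successor in Z. Already a fixed point.
Sat(EG E[a U q]) = {1, 2}
1 ∈ Sat(EG E[a U q]) = {1, 2}, so the formula holds at 1.

Yes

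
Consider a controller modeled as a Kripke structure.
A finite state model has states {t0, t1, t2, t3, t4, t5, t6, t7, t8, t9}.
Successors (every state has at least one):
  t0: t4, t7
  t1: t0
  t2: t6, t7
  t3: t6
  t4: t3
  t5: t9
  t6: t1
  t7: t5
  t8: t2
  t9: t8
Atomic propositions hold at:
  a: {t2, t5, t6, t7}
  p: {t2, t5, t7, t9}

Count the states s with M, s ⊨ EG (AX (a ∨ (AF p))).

5

AF p: least fixpoint, start Z0 = {t2, t5, t7, t9}, add states with every successor in Z. Z1 = {t2, t5, t7, t8, t9}; fixed.
Sat(AF p) = {t2, t5, t7, t8, t9}
Sat(a ∨ (AF p)) = {t2, t5, t6, t7, t8, t9}
Sat(AX (a ∨ (AF p))) = {s : every successor in {t2, t5, t6, t7, t8, t9}} = {t2, t3, t5, t7, t8, t9}
EG (AX (a ∨ (AF p))): greatest fixpoint, start Z0 = {t2, t3, t5, t7, t8, t9}, keep only states in Sat with some successor in Z. Z1 = {t2, t5, t7, t8, t9}; fixed.
Sat(EG (AX (a ∨ (AF p)))) = {t2, t5, t7, t8, t9}
|Sat(EG (AX (a ∨ (AF p))))| = |{t2, t5, t7, t8, t9}| = 5.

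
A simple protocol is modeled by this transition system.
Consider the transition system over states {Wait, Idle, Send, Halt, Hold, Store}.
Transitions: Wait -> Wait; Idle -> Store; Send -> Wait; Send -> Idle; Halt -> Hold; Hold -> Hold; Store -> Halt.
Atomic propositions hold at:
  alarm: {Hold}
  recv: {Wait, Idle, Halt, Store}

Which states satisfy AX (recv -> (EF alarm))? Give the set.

EF alarm: least fixpoint, start Z0 = {Hold}, add states with some successor in Z. Z1 = {Halt, Hold}; Z2 = {Halt, Hold, Store}; Z3 = {Idle, Halt, Hold, Store}; Z4 = {Idle, Send, Halt, Hold, Store}; fixed.
Sat(EF alarm) = {Idle, Send, Halt, Hold, Store}
Sat(recv -> (EF alarm)) = {Idle, Send, Halt, Hold, Store}
Sat(AX (recv -> (EF alarm))) = {s : every successor in {Idle, Send, Halt, Hold, Store}} = {Idle, Halt, Hold, Store}

{Idle, Halt, Hold, Store}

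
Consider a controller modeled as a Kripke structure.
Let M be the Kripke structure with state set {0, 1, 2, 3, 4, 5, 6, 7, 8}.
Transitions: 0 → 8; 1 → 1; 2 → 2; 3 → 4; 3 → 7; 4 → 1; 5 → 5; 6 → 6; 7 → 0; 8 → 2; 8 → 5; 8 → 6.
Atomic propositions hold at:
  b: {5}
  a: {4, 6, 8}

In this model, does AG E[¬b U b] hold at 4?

No

Sat(¬b) = {0, 1, 2, 3, 4, 6, 7, 8}
E[¬b U b]: least fixpoint, start Z0 = Sat(b) = {5}, add states in Sat(¬b) with some successor in Z. Z1 = {5, 8}; Z2 = {0, 5, 8}; Z3 = {0, 5, 7, 8}; Z4 = {0, 3, 5, 7, 8}; fixed.
Sat(E[¬b U b]) = {0, 3, 5, 7, 8}
AG E[¬b U b]: greatest fixpoint, start Z0 = {0, 3, 5, 7, 8}, keep only states in Sat with every successor in Z. Z1 = {0, 5, 7}; Z2 = {5, 7}; Z3 = {5}; fixed.
Sat(AG E[¬b U b]) = {5}
4 ∉ Sat(AG E[¬b U b]) = {5}, so the formula does not hold at 4.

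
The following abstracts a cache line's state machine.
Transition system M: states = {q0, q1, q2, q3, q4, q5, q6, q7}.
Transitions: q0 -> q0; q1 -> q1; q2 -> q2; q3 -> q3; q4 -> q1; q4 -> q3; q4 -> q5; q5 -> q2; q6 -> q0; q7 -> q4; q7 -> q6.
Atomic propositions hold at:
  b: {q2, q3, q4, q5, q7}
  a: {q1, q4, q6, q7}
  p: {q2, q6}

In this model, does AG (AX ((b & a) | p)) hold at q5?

Yes

Sat(b & a) = {q4, q7}
Sat((b & a) | p) = {q2, q4, q6, q7}
Sat(AX ((b & a) | p)) = {s : every successor in {q2, q4, q6, q7}} = {q2, q5, q7}
AG (AX ((b & a) | p)): greatest fixpoint, start Z0 = {q2, q5, q7}, keep only states in Sat with every successor in Z. Z1 = {q2, q5}; fixed.
Sat(AG (AX ((b & a) | p))) = {q2, q5}
q5 ∈ Sat(AG (AX ((b & a) | p))) = {q2, q5}, so the formula holds at q5.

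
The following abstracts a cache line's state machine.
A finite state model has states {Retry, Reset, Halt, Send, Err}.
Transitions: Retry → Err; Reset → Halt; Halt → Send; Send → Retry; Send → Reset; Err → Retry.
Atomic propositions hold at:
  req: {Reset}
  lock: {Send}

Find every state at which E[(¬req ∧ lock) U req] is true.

Sat(¬req) = {Retry, Halt, Send, Err}
Sat(¬req ∧ lock) = {Send}
E[(¬req ∧ lock) U req]: least fixpoint, start Z0 = Sat(req) = {Reset}, add states in Sat(¬req ∧ lock) with some successor in Z. Z1 = {Reset, Send}; fixed.
Sat(E[(¬req ∧ lock) U req]) = {Reset, Send}

{Reset, Send}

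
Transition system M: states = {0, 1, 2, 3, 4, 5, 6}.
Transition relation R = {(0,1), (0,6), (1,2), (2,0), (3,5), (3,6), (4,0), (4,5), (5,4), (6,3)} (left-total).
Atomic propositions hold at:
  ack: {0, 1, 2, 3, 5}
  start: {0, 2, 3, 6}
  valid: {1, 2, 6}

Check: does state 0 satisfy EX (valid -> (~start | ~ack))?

Yes

Sat(~start) = {1, 4, 5}
Sat(~ack) = {4, 6}
Sat(~start | ~ack) = {1, 4, 5, 6}
Sat(valid -> (~start | ~ack)) = {0, 1, 3, 4, 5, 6}
Sat(EX (valid -> (~start | ~ack))) = {s : some successor in {0, 1, 3, 4, 5, 6}} = {0, 2, 3, 4, 5, 6}
0 ∈ Sat(EX (valid -> (~start | ~ack))) = {0, 2, 3, 4, 5, 6}, so the formula holds at 0.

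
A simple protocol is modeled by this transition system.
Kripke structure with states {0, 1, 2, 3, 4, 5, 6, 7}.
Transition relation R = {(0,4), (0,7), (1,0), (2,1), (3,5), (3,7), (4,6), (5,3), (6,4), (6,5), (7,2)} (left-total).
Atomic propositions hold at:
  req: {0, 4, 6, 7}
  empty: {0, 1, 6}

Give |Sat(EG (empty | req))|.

Sat(empty | req) = {0, 1, 4, 6, 7}
EG (empty | req): greatest fixpoint, start Z0 = {0, 1, 4, 6, 7}, keep only states in Sat with some successor in Z. Z1 = {0, 1, 4, 6}; fixed.
Sat(EG (empty | req)) = {0, 1, 4, 6}
|Sat(EG (empty | req))| = |{0, 1, 4, 6}| = 4.

4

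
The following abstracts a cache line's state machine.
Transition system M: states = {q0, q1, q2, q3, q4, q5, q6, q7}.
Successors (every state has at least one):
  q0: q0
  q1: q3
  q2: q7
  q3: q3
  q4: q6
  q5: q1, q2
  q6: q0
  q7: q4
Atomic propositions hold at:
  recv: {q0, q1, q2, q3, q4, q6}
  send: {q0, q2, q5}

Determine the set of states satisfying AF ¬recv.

Sat(¬recv) = {q5, q7}
AF ¬recv: least fixpoint, start Z0 = {q5, q7}, add states with every successor in Z. Z1 = {q2, q5, q7}; fixed.
Sat(AF ¬recv) = {q2, q5, q7}

{q2, q5, q7}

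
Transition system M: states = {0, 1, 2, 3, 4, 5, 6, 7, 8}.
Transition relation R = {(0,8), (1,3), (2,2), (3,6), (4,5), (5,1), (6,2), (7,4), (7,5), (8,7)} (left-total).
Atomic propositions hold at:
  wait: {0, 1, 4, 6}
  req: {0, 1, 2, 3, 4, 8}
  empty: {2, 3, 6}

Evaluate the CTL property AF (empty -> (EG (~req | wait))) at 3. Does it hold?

No

Sat(~req) = {5, 6, 7}
Sat(~req | wait) = {0, 1, 4, 5, 6, 7}
EG (~req | wait): greatest fixpoint, start Z0 = {0, 1, 4, 5, 6, 7}, keep only states in Sat with some successor in Z. Z1 = {4, 5, 7}; Z2 = {4, 7}; Z3 = {7}; Z4 = ∅; fixed.
Sat(EG (~req | wait)) = ∅
Sat(empty -> (EG (~req | wait))) = {0, 1, 4, 5, 7, 8}
AF (empty -> (EG (~req | wait))): least fixpoint, start Z0 = {0, 1, 4, 5, 7, 8}, add states with every successor in Z. Already a fixed point.
Sat(AF (empty -> (EG (~req | wait)))) = {0, 1, 4, 5, 7, 8}
3 ∉ Sat(AF (empty -> (EG (~req | wait)))) = {0, 1, 4, 5, 7, 8}, so the formula does not hold at 3.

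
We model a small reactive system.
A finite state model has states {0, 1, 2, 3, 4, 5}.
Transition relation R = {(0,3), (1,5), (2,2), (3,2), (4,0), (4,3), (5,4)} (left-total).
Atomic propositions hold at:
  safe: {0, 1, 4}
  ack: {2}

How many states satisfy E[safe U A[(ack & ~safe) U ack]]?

Sat(~safe) = {2, 3, 5}
Sat(ack & ~safe) = {2}
A[(ack & ~safe) U ack]: least fixpoint, start Z0 = Sat(ack) = {2}, add states in Sat(ack & ~safe) with every successor in Z. Already a fixed point.
Sat(A[(ack & ~safe) U ack]) = {2}
E[safe U A[(ack & ~safe) U ack]]: least fixpoint, start Z0 = Sat(A[(ack & ~safe) U ack]) = {2}, add states in Sat(safe) with some successor in Z. Already a fixed point.
Sat(E[safe U A[(ack & ~safe) U ack]]) = {2}
|Sat(E[safe U A[(ack & ~safe) U ack]])| = |{2}| = 1.

1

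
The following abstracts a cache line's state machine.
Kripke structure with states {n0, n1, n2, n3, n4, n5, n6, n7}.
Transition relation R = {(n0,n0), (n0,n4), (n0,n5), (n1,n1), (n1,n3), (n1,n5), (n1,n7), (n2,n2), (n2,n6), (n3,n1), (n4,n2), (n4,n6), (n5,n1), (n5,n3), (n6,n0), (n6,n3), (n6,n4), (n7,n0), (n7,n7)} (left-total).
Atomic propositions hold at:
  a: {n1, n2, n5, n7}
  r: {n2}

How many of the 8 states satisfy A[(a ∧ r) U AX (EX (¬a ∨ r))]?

5

Sat(a ∧ r) = {n2}
Sat(¬a) = {n0, n3, n4, n6}
Sat(¬a ∨ r) = {n0, n2, n3, n4, n6}
Sat(EX (¬a ∨ r)) = {s : some successor in {n0, n2, n3, n4, n6}} = {n0, n1, n2, n4, n5, n6, n7}
Sat(AX (EX (¬a ∨ r))) = {s : every successor in {n0, n1, n2, n4, n5, n6, n7}} = {n0, n2, n3, n4, n7}
A[(a ∧ r) U AX (EX (¬a ∨ r))]: least fixpoint, start Z0 = Sat(AX (EX (¬a ∨ r))) = {n0, n2, n3, n4, n7}, add states in Sat(a ∧ r) with every successor in Z. Already a fixed point.
Sat(A[(a ∧ r) U AX (EX (¬a ∨ r))]) = {n0, n2, n3, n4, n7}
|Sat(A[(a ∧ r) U AX (EX (¬a ∨ r))])| = |{n0, n2, n3, n4, n7}| = 5.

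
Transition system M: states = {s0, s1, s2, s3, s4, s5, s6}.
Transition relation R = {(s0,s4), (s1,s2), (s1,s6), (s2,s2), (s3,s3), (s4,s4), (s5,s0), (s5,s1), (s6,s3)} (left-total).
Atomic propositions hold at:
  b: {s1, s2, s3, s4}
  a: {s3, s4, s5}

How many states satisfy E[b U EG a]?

2

EG a: greatest fixpoint, start Z0 = {s3, s4, s5}, keep only states in Sat with some successor in Z. Z1 = {s3, s4}; fixed.
Sat(EG a) = {s3, s4}
E[b U EG a]: least fixpoint, start Z0 = Sat(EG a) = {s3, s4}, add states in Sat(b) with some successor in Z. Already a fixed point.
Sat(E[b U EG a]) = {s3, s4}
|Sat(E[b U EG a])| = |{s3, s4}| = 2.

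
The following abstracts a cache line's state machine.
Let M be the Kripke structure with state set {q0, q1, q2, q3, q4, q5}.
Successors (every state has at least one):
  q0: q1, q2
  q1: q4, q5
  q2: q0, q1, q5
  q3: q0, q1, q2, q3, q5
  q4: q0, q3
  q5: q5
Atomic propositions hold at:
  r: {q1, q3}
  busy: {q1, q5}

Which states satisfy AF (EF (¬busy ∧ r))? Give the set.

Sat(¬busy) = {q0, q2, q3, q4}
Sat(¬busy ∧ r) = {q3}
EF (¬busy ∧ r): least fixpoint, start Z0 = {q3}, add states with some successor in Z. Z1 = {q3, q4}; Z2 = {q1, q3, q4}; Z3 = {q0, q1, q2, q3, q4}; fixed.
Sat(EF (¬busy ∧ r)) = {q0, q1, q2, q3, q4}
AF (EF (¬busy ∧ r)): least fixpoint, start Z0 = {q0, q1, q2, q3, q4}, add states with every successor in Z. Already a fixed point.
Sat(AF (EF (¬busy ∧ r))) = {q0, q1, q2, q3, q4}

{q0, q1, q2, q3, q4}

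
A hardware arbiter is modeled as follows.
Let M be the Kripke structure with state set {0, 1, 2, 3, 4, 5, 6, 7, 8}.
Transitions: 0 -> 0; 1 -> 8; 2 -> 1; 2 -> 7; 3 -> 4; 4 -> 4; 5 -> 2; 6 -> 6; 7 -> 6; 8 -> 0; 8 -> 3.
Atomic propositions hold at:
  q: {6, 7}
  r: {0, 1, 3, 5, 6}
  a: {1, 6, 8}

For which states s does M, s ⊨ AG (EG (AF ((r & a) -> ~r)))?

{0, 1, 3, 4, 8}

Sat(r & a) = {1, 6}
Sat(~r) = {2, 4, 7, 8}
Sat((r & a) -> ~r) = {0, 2, 3, 4, 5, 7, 8}
AF ((r & a) -> ~r): least fixpoint, start Z0 = {0, 2, 3, 4, 5, 7, 8}, add states with every successor in Z. Z1 = {0, 1, 2, 3, 4, 5, 7, 8}; fixed.
Sat(AF ((r & a) -> ~r)) = {0, 1, 2, 3, 4, 5, 7, 8}
EG (AF ((r & a) -> ~r)): greatest fixpoint, start Z0 = {0, 1, 2, 3, 4, 5, 7, 8}, keep only states in Sat with some successor in Z. Z1 = {0, 1, 2, 3, 4, 5, 8}; fixed.
Sat(EG (AF ((r & a) -> ~r))) = {0, 1, 2, 3, 4, 5, 8}
AG (EG (AF ((r & a) -> ~r))): greatest fixpoint, start Z0 = {0, 1, 2, 3, 4, 5, 8}, keep only states in Sat with every successor in Z. Z1 = {0, 1, 3, 4, 5, 8}; Z2 = {0, 1, 3, 4, 8}; fixed.
Sat(AG (EG (AF ((r & a) -> ~r)))) = {0, 1, 3, 4, 8}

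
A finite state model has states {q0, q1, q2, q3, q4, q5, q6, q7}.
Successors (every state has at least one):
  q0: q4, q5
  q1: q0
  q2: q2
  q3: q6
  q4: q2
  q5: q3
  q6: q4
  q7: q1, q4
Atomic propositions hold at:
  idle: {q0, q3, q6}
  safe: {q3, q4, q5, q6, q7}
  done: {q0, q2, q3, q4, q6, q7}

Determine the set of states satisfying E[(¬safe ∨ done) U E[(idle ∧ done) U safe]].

{q0, q1, q3, q4, q5, q6, q7}

Sat(¬safe) = {q0, q1, q2}
Sat(¬safe ∨ done) = {q0, q1, q2, q3, q4, q6, q7}
Sat(idle ∧ done) = {q0, q3, q6}
E[(idle ∧ done) U safe]: least fixpoint, start Z0 = Sat(safe) = {q3, q4, q5, q6, q7}, add states in Sat(idle ∧ done) with some successor in Z. Z1 = {q0, q3, q4, q5, q6, q7}; fixed.
Sat(E[(idle ∧ done) U safe]) = {q0, q3, q4, q5, q6, q7}
E[(¬safe ∨ done) U E[(idle ∧ done) U safe]]: least fixpoint, start Z0 = Sat(E[(idle ∧ done) U safe]) = {q0, q3, q4, q5, q6, q7}, add states in Sat(¬safe ∨ done) with some successor in Z. Z1 = {q0, q1, q3, q4, q5, q6, q7}; fixed.
Sat(E[(¬safe ∨ done) U E[(idle ∧ done) U safe]]) = {q0, q1, q3, q4, q5, q6, q7}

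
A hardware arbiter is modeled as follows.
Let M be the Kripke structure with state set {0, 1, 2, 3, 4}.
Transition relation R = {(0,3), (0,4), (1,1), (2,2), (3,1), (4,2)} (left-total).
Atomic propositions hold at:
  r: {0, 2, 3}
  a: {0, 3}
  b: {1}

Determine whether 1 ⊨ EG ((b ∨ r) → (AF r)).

Sat(b ∨ r) = {0, 1, 2, 3}
AF r: least fixpoint, start Z0 = {0, 2, 3}, add states with every successor in Z. Z1 = {0, 2, 3, 4}; fixed.
Sat(AF r) = {0, 2, 3, 4}
Sat((b ∨ r) → (AF r)) = {0, 2, 3, 4}
EG ((b ∨ r) → (AF r)): greatest fixpoint, start Z0 = {0, 2, 3, 4}, keep only states in Sat with some successor in Z. Z1 = {0, 2, 4}; fixed.
Sat(EG ((b ∨ r) → (AF r))) = {0, 2, 4}
1 ∉ Sat(EG ((b ∨ r) → (AF r))) = {0, 2, 4}, so the formula does not hold at 1.

No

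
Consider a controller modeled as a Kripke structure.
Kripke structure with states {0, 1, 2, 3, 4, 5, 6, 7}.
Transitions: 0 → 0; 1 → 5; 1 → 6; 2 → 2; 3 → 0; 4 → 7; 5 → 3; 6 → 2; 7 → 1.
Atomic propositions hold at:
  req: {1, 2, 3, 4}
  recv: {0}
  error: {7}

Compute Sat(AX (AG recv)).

AG recv: greatest fixpoint, start Z0 = {0}, keep only states in Sat with every successor in Z. Already a fixed point.
Sat(AG recv) = {0}
Sat(AX (AG recv)) = {s : every successor in {0}} = {0, 3}

{0, 3}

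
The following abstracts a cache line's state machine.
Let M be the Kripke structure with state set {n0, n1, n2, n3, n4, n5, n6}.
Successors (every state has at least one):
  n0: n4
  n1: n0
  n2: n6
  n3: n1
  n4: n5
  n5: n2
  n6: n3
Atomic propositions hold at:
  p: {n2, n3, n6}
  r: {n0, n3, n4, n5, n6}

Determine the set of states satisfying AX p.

{n2, n5, n6}

Sat(AX p) = {s : every successor in {n2, n3, n6}} = {n2, n5, n6}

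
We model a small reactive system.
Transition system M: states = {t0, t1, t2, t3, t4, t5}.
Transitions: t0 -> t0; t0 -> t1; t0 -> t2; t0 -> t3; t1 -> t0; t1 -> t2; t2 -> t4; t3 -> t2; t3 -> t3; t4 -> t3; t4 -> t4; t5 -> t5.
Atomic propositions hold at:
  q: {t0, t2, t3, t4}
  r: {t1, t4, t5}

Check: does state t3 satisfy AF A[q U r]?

No

A[q U r]: least fixpoint, start Z0 = Sat(r) = {t1, t4, t5}, add states in Sat(q) with every successor in Z. Z1 = {t1, t2, t4, t5}; fixed.
Sat(A[q U r]) = {t1, t2, t4, t5}
AF A[q U r]: least fixpoint, start Z0 = {t1, t2, t4, t5}, add states with every successor in Z. Already a fixed point.
Sat(AF A[q U r]) = {t1, t2, t4, t5}
t3 ∉ Sat(AF A[q U r]) = {t1, t2, t4, t5}, so the formula does not hold at t3.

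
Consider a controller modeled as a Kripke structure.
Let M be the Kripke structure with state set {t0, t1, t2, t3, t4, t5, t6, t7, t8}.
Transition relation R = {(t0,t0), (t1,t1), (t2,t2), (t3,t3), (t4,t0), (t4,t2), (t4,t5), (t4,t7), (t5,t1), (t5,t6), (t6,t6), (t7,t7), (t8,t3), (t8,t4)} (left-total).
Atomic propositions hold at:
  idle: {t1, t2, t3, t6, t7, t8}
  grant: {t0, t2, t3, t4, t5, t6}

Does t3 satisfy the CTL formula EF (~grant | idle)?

Sat(~grant) = {t1, t7, t8}
Sat(~grant | idle) = {t1, t2, t3, t6, t7, t8}
EF (~grant | idle): least fixpoint, start Z0 = {t1, t2, t3, t6, t7, t8}, add states with some successor in Z. Z1 = {t1, t2, t3, t4, t5, t6, t7, t8}; fixed.
Sat(EF (~grant | idle)) = {t1, t2, t3, t4, t5, t6, t7, t8}
t3 ∈ Sat(EF (~grant | idle)) = {t1, t2, t3, t4, t5, t6, t7, t8}, so the formula holds at t3.

Yes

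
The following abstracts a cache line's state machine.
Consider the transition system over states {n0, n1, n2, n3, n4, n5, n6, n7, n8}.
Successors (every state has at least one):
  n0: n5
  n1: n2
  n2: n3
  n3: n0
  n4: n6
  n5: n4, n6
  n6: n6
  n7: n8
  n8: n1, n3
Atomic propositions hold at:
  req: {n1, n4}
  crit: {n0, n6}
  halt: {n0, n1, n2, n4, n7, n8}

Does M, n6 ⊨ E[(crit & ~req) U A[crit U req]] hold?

Sat(~req) = {n0, n2, n3, n5, n6, n7, n8}
Sat(crit & ~req) = {n0, n6}
A[crit U req]: least fixpoint, start Z0 = Sat(req) = {n1, n4}, add states in Sat(crit) with every successor in Z. Already a fixed point.
Sat(A[crit U req]) = {n1, n4}
E[(crit & ~req) U A[crit U req]]: least fixpoint, start Z0 = Sat(A[crit U req]) = {n1, n4}, add states in Sat(crit & ~req) with some successor in Z. Already a fixed point.
Sat(E[(crit & ~req) U A[crit U req]]) = {n1, n4}
n6 ∉ Sat(E[(crit & ~req) U A[crit U req]]) = {n1, n4}, so the formula does not hold at n6.

No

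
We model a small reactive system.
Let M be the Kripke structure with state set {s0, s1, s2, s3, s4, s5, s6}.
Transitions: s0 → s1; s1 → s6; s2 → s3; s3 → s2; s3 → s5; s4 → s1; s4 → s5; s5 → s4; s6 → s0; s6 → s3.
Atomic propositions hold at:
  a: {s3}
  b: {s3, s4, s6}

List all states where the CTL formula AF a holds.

AF a: least fixpoint, start Z0 = {s3}, add states with every successor in Z. Z1 = {s2, s3}; fixed.
Sat(AF a) = {s2, s3}

{s2, s3}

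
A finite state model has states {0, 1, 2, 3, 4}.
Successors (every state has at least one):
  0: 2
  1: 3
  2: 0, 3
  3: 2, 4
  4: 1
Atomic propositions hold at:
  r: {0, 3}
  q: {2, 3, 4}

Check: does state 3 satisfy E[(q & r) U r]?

Yes

Sat(q & r) = {3}
E[(q & r) U r]: least fixpoint, start Z0 = Sat(r) = {0, 3}, add states in Sat(q & r) with some successor in Z. Already a fixed point.
Sat(E[(q & r) U r]) = {0, 3}
3 ∈ Sat(E[(q & r) U r]) = {0, 3}, so the formula holds at 3.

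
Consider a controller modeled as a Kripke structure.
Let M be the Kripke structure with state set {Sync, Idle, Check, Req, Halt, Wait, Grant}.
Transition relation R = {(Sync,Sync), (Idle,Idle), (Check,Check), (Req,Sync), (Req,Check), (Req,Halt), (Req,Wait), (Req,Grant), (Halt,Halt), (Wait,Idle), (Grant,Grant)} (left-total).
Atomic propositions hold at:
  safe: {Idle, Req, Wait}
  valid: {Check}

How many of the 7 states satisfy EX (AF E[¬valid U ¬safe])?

5

Sat(¬valid) = {Sync, Idle, Req, Halt, Wait, Grant}
Sat(¬safe) = {Sync, Check, Halt, Grant}
E[¬valid U ¬safe]: least fixpoint, start Z0 = Sat(¬safe) = {Sync, Check, Halt, Grant}, add states in Sat(¬valid) with some successor in Z. Z1 = {Sync, Check, Req, Halt, Grant}; fixed.
Sat(E[¬valid U ¬safe]) = {Sync, Check, Req, Halt, Grant}
AF E[¬valid U ¬safe]: least fixpoint, start Z0 = {Sync, Check, Req, Halt, Grant}, add states with every successor in Z. Already a fixed point.
Sat(AF E[¬valid U ¬safe]) = {Sync, Check, Req, Halt, Grant}
Sat(EX (AF E[¬valid U ¬safe])) = {s : some successor in {Sync, Check, Req, Halt, Grant}} = {Sync, Check, Req, Halt, Grant}
|Sat(EX (AF E[¬valid U ¬safe]))| = |{Sync, Check, Req, Halt, Grant}| = 5.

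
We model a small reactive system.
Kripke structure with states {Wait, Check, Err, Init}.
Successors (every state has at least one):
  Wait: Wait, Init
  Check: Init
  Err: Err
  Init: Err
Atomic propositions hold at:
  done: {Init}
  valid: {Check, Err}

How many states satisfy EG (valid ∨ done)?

3

Sat(valid ∨ done) = {Check, Err, Init}
EG (valid ∨ done): greatest fixpoint, start Z0 = {Check, Err, Init}, keep only states in Sat with some successor in Z. Already a fixed point.
Sat(EG (valid ∨ done)) = {Check, Err, Init}
|Sat(EG (valid ∨ done))| = |{Check, Err, Init}| = 3.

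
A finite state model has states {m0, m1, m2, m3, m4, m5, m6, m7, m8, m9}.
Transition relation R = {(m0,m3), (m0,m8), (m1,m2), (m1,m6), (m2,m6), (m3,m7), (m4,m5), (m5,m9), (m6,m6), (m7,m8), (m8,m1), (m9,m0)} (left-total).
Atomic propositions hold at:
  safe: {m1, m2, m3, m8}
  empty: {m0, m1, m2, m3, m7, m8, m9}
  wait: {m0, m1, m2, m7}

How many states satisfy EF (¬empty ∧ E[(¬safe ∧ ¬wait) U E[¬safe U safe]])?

2

Sat(¬empty) = {m4, m5, m6}
Sat(¬safe) = {m0, m4, m5, m6, m7, m9}
Sat(¬wait) = {m3, m4, m5, m6, m8, m9}
Sat(¬safe ∧ ¬wait) = {m4, m5, m6, m9}
E[¬safe U safe]: least fixpoint, start Z0 = Sat(safe) = {m1, m2, m3, m8}, add states in Sat(¬safe) with some successor in Z. Z1 = {m0, m1, m2, m3, m7, m8}; Z2 = {m0, m1, m2, m3, m7, m8, m9}; Z3 = {m0, m1, m2, m3, m5, m7, m8, m9}; Z4 = {m0, m1, m2, m3, m4, m5, m7, m8, m9}; fixed.
Sat(E[¬safe U safe]) = {m0, m1, m2, m3, m4, m5, m7, m8, m9}
E[(¬safe ∧ ¬wait) U E[¬safe U safe]]: least fixpoint, start Z0 = Sat(E[¬safe U safe]) = {m0, m1, m2, m3, m4, m5, m7, m8, m9}, add states in Sat(¬safe ∧ ¬wait) with some successor in Z. Already a fixed point.
Sat(E[(¬safe ∧ ¬wait) U E[¬safe U safe]]) = {m0, m1, m2, m3, m4, m5, m7, m8, m9}
Sat(¬empty ∧ E[(¬safe ∧ ¬wait) U E[¬safe U safe]]) = {m4, m5}
EF (¬empty ∧ E[(¬safe ∧ ¬wait) U E[¬safe U safe]]): least fixpoint, start Z0 = {m4, m5}, add states with some successor in Z. Already a fixed point.
Sat(EF (¬empty ∧ E[(¬safe ∧ ¬wait) U E[¬safe U safe]])) = {m4, m5}
|Sat(EF (¬empty ∧ E[(¬safe ∧ ¬wait) U E[¬safe U safe]]))| = |{m4, m5}| = 2.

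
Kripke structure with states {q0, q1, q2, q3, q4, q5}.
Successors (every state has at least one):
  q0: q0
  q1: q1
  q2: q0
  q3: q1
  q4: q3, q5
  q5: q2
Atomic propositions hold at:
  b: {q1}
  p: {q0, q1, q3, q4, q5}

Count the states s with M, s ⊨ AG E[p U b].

2

E[p U b]: least fixpoint, start Z0 = Sat(b) = {q1}, add states in Sat(p) with some successor in Z. Z1 = {q1, q3}; Z2 = {q1, q3, q4}; fixed.
Sat(E[p U b]) = {q1, q3, q4}
AG E[p U b]: greatest fixpoint, start Z0 = {q1, q3, q4}, keep only states in Sat with every successor in Z. Z1 = {q1, q3}; fixed.
Sat(AG E[p U b]) = {q1, q3}
|Sat(AG E[p U b])| = |{q1, q3}| = 2.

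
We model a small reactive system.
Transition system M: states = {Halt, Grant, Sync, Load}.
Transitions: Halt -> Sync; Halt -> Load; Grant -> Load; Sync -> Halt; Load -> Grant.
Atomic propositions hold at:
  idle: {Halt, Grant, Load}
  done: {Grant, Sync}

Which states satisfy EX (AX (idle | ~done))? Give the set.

{Halt, Grant, Load}

Sat(~done) = {Halt, Load}
Sat(idle | ~done) = {Halt, Grant, Load}
Sat(AX (idle | ~done)) = {s : every successor in {Halt, Grant, Load}} = {Grant, Sync, Load}
Sat(EX (AX (idle | ~done))) = {s : some successor in {Grant, Sync, Load}} = {Halt, Grant, Load}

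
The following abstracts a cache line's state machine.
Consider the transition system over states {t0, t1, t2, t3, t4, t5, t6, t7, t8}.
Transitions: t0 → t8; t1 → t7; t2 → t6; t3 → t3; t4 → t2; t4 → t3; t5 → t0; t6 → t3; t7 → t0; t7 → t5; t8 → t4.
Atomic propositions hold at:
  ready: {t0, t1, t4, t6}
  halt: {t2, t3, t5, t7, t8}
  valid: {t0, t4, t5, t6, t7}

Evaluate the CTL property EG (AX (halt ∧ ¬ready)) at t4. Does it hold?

Sat(¬ready) = {t2, t3, t5, t7, t8}
Sat(halt ∧ ¬ready) = {t2, t3, t5, t7, t8}
Sat(AX (halt ∧ ¬ready)) = {s : every successor in {t2, t3, t5, t7, t8}} = {t0, t1, t3, t4, t6}
EG (AX (halt ∧ ¬ready)): greatest fixpoint, start Z0 = {t0, t1, t3, t4, t6}, keep only states in Sat with some successor in Z. Z1 = {t3, t4, t6}; fixed.
Sat(EG (AX (halt ∧ ¬ready))) = {t3, t4, t6}
t4 ∈ Sat(EG (AX (halt ∧ ¬ready))) = {t3, t4, t6}, so the formula holds at t4.

Yes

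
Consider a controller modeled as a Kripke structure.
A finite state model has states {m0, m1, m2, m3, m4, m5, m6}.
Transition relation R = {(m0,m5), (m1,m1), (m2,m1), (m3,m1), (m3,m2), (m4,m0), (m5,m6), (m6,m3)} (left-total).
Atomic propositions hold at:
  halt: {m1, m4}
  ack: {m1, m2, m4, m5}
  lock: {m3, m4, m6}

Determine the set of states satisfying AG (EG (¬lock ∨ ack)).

{m1, m2}

Sat(¬lock) = {m0, m1, m2, m5}
Sat(¬lock ∨ ack) = {m0, m1, m2, m4, m5}
EG (¬lock ∨ ack): greatest fixpoint, start Z0 = {m0, m1, m2, m4, m5}, keep only states in Sat with some successor in Z. Z1 = {m0, m1, m2, m4}; Z2 = {m1, m2, m4}; Z3 = {m1, m2}; fixed.
Sat(EG (¬lock ∨ ack)) = {m1, m2}
AG (EG (¬lock ∨ ack)): greatest fixpoint, start Z0 = {m1, m2}, keep only states in Sat with every successor in Z. Already a fixed point.
Sat(AG (EG (¬lock ∨ ack))) = {m1, m2}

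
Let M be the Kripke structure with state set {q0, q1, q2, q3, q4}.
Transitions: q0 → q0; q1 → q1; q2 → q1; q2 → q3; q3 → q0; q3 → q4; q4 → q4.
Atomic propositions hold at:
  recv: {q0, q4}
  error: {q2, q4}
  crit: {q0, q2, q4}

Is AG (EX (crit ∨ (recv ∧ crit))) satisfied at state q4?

Yes

Sat(recv ∧ crit) = {q0, q4}
Sat(crit ∨ (recv ∧ crit)) = {q0, q2, q4}
Sat(EX (crit ∨ (recv ∧ crit))) = {s : some successor in {q0, q2, q4}} = {q0, q3, q4}
AG (EX (crit ∨ (recv ∧ crit))): greatest fixpoint, start Z0 = {q0, q3, q4}, keep only states in Sat with every successor in Z. Already a fixed point.
Sat(AG (EX (crit ∨ (recv ∧ crit)))) = {q0, q3, q4}
q4 ∈ Sat(AG (EX (crit ∨ (recv ∧ crit)))) = {q0, q3, q4}, so the formula holds at q4.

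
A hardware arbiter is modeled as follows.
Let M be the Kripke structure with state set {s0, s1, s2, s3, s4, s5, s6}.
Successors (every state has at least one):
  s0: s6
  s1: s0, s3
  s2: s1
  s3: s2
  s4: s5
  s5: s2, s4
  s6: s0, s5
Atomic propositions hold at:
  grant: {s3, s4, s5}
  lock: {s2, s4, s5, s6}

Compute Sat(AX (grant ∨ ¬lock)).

Sat(¬lock) = {s0, s1, s3}
Sat(grant ∨ ¬lock) = {s0, s1, s3, s4, s5}
Sat(AX (grant ∨ ¬lock)) = {s : every successor in {s0, s1, s3, s4, s5}} = {s1, s2, s4, s6}

{s1, s2, s4, s6}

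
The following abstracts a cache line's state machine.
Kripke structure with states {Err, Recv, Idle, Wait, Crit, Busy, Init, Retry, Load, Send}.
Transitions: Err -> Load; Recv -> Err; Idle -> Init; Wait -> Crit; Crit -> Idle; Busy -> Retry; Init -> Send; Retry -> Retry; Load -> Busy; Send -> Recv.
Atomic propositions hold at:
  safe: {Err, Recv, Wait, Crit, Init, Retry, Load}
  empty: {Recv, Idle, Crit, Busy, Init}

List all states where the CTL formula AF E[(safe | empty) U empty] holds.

{Err, Recv, Idle, Wait, Crit, Busy, Init, Load, Send}

Sat(safe | empty) = {Err, Recv, Idle, Wait, Crit, Busy, Init, Retry, Load}
E[(safe | empty) U empty]: least fixpoint, start Z0 = Sat(empty) = {Recv, Idle, Crit, Busy, Init}, add states in Sat(safe | empty) with some successor in Z. Z1 = {Recv, Idle, Wait, Crit, Busy, Init, Load}; Z2 = {Err, Recv, Idle, Wait, Crit, Busy, Init, Load}; fixed.
Sat(E[(safe | empty) U empty]) = {Err, Recv, Idle, Wait, Crit, Busy, Init, Load}
AF E[(safe | empty) U empty]: least fixpoint, start Z0 = {Err, Recv, Idle, Wait, Crit, Busy, Init, Load}, add states with every successor in Z. Z1 = {Err, Recv, Idle, Wait, Crit, Busy, Init, Load, Send}; fixed.
Sat(AF E[(safe | empty) U empty]) = {Err, Recv, Idle, Wait, Crit, Busy, Init, Load, Send}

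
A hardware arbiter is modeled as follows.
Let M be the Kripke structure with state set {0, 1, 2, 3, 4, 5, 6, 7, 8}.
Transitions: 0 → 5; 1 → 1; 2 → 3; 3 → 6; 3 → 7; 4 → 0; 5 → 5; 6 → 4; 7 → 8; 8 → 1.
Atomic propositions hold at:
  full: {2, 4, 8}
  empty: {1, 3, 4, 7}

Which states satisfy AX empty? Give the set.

{1, 2, 6, 8}

Sat(AX empty) = {s : every successor in {1, 3, 4, 7}} = {1, 2, 6, 8}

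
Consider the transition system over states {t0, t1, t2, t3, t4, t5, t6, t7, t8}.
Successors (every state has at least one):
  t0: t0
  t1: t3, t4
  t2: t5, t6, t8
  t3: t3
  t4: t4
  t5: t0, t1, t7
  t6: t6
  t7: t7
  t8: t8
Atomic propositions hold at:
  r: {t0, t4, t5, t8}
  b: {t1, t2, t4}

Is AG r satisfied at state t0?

Yes

AG r: greatest fixpoint, start Z0 = {t0, t4, t5, t8}, keep only states in Sat with every successor in Z. Z1 = {t0, t4, t8}; fixed.
Sat(AG r) = {t0, t4, t8}
t0 ∈ Sat(AG r) = {t0, t4, t8}, so the formula holds at t0.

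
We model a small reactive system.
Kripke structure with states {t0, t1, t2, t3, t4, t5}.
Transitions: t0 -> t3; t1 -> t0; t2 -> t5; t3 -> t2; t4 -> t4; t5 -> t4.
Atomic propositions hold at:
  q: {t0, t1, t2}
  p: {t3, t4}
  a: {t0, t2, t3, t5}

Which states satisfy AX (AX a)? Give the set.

{t0, t1, t3}

Sat(AX a) = {s : every successor in {t0, t2, t3, t5}} = {t0, t1, t2, t3}
Sat(AX (AX a)) = {s : every successor in {t0, t1, t2, t3}} = {t0, t1, t3}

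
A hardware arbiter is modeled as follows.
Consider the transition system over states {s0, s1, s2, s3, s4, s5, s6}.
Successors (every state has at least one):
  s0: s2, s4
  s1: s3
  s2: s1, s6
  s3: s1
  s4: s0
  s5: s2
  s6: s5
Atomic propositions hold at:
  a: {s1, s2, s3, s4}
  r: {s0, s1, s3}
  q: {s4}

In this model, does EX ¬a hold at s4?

Yes

Sat(¬a) = {s0, s5, s6}
Sat(EX ¬a) = {s : some successor in {s0, s5, s6}} = {s2, s4, s6}
s4 ∈ Sat(EX ¬a) = {s2, s4, s6}, so the formula holds at s4.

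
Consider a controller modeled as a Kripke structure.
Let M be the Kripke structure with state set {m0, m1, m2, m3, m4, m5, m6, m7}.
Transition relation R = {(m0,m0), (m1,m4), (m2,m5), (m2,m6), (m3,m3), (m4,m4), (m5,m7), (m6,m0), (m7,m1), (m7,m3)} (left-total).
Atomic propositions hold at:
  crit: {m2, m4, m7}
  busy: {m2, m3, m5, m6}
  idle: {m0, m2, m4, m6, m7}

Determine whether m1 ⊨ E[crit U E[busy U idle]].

E[busy U idle]: least fixpoint, start Z0 = Sat(idle) = {m0, m2, m4, m6, m7}, add states in Sat(busy) with some successor in Z. Z1 = {m0, m2, m4, m5, m6, m7}; fixed.
Sat(E[busy U idle]) = {m0, m2, m4, m5, m6, m7}
E[crit U E[busy U idle]]: least fixpoint, start Z0 = Sat(E[busy U idle]) = {m0, m2, m4, m5, m6, m7}, add states in Sat(crit) with some successor in Z. Already a fixed point.
Sat(E[crit U E[busy U idle]]) = {m0, m2, m4, m5, m6, m7}
m1 ∉ Sat(E[crit U E[busy U idle]]) = {m0, m2, m4, m5, m6, m7}, so the formula does not hold at m1.

No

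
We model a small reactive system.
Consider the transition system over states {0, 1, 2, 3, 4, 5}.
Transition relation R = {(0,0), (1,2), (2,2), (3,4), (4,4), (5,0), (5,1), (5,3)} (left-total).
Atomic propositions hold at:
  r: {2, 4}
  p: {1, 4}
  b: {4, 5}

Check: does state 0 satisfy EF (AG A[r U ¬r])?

Yes

Sat(¬r) = {0, 1, 3, 5}
A[r U ¬r]: least fixpoint, start Z0 = Sat(¬r) = {0, 1, 3, 5}, add states in Sat(r) with every successor in Z. Already a fixed point.
Sat(A[r U ¬r]) = {0, 1, 3, 5}
AG A[r U ¬r]: greatest fixpoint, start Z0 = {0, 1, 3, 5}, keep only states in Sat with every successor in Z. Z1 = {0, 5}; Z2 = {0}; fixed.
Sat(AG A[r U ¬r]) = {0}
EF (AG A[r U ¬r]): least fixpoint, start Z0 = {0}, add states with some successor in Z. Z1 = {0, 5}; fixed.
Sat(EF (AG A[r U ¬r])) = {0, 5}
0 ∈ Sat(EF (AG A[r U ¬r])) = {0, 5}, so the formula holds at 0.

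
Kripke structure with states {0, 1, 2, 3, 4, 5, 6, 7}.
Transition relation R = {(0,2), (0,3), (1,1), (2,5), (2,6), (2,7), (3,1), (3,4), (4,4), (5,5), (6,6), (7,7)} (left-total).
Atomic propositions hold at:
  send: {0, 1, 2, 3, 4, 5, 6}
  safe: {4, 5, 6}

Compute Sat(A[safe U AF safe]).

{4, 5, 6}

AF safe: least fixpoint, start Z0 = {4, 5, 6}, add states with every successor in Z. Already a fixed point.
Sat(AF safe) = {4, 5, 6}
A[safe U AF safe]: least fixpoint, start Z0 = Sat(AF safe) = {4, 5, 6}, add states in Sat(safe) with every successor in Z. Already a fixed point.
Sat(A[safe U AF safe]) = {4, 5, 6}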